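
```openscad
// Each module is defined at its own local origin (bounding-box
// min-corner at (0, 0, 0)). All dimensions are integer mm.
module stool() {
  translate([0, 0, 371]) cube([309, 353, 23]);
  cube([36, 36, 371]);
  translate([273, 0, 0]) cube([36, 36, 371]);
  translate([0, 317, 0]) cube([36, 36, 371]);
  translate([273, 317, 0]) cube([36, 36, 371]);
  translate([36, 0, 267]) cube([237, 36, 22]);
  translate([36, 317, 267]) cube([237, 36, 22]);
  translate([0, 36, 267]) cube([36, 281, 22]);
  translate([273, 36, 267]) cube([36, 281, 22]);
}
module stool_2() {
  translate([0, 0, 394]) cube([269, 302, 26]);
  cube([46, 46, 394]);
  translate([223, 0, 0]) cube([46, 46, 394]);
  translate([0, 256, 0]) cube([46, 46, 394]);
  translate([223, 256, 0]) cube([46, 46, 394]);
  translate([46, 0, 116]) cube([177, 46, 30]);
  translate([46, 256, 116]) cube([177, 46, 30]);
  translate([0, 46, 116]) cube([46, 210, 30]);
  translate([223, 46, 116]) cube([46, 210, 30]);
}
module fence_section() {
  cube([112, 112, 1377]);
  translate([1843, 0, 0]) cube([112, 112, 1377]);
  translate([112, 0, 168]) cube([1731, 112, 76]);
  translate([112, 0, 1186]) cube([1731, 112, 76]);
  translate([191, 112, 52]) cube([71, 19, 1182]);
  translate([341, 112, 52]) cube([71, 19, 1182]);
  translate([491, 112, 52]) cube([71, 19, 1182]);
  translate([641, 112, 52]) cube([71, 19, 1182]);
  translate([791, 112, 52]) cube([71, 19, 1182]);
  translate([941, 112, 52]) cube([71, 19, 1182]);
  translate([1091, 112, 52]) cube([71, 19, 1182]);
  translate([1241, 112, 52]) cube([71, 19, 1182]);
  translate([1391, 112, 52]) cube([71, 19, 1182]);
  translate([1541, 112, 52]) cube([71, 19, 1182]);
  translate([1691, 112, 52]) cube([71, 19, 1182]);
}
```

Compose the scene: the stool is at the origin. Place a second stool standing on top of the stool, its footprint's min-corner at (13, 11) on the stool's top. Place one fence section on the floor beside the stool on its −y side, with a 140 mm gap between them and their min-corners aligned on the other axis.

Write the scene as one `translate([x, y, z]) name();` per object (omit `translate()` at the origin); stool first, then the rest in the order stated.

stool();
translate([13, 11, 394]) stool_2();
translate([0, -271, 0]) fence_section();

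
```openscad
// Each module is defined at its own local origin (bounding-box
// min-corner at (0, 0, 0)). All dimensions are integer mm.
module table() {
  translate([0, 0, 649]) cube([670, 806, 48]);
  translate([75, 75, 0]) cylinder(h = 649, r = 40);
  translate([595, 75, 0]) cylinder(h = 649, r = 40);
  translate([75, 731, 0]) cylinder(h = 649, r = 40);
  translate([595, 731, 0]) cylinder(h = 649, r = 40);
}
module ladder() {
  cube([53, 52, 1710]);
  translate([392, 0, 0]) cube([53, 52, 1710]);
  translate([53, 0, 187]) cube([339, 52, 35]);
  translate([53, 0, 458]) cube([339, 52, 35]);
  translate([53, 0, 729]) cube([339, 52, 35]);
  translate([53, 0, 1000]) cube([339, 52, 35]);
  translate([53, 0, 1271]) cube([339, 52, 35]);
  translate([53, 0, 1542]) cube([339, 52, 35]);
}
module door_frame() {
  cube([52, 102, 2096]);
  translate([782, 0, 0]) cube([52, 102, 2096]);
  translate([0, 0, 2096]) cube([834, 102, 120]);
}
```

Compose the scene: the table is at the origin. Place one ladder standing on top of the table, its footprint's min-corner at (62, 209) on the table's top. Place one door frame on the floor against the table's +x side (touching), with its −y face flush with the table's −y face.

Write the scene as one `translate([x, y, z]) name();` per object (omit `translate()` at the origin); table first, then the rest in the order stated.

table();
translate([62, 209, 697]) ladder();
translate([670, 0, 0]) door_frame();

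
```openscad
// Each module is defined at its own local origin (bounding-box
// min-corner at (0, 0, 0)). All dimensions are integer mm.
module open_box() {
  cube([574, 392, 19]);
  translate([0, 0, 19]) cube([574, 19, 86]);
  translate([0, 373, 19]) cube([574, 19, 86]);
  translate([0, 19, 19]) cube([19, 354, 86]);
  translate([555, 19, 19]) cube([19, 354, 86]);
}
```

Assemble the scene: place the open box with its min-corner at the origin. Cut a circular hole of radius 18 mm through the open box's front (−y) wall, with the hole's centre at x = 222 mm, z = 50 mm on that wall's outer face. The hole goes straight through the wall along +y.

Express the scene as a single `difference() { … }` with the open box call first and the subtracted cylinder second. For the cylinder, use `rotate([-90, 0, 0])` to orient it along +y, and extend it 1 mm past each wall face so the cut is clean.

difference() {
  open_box();
  translate([222, -1, 50]) rotate([-90, 0, 0]) cylinder(h = 21, r = 18);
}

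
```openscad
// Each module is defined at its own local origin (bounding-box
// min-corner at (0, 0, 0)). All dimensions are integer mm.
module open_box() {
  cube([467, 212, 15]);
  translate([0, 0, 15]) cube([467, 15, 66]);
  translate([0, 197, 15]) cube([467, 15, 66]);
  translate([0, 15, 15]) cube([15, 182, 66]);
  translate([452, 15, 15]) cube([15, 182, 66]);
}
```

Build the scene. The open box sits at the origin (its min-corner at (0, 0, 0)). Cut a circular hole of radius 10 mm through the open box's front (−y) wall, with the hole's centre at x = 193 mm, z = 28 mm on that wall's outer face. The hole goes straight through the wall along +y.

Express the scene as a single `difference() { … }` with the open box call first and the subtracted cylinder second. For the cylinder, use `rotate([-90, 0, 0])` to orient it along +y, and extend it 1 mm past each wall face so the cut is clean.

difference() {
  open_box();
  translate([193, -1, 28]) rotate([-90, 0, 0]) cylinder(h = 17, r = 10);
}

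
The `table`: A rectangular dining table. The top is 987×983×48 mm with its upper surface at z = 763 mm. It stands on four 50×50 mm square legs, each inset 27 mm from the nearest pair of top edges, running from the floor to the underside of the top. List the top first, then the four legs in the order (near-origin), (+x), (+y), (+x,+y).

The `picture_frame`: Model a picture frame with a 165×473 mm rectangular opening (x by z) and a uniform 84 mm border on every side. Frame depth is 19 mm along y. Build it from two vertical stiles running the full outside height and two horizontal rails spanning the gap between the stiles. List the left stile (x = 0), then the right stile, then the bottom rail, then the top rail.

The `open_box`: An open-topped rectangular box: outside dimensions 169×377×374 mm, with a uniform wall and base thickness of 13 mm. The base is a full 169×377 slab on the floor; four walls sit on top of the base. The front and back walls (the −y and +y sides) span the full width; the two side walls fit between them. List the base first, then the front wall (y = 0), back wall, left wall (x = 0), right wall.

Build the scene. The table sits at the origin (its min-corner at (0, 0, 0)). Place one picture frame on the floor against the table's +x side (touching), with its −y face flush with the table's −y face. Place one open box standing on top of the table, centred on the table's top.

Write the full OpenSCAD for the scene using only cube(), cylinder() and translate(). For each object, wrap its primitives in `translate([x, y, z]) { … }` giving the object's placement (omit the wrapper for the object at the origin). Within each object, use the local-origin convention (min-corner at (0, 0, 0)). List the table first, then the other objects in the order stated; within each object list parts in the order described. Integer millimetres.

translate([0, 0, 715]) cube([987, 983, 48]);
translate([27, 27, 0]) cube([50, 50, 715]);
translate([910, 27, 0]) cube([50, 50, 715]);
translate([27, 906, 0]) cube([50, 50, 715]);
translate([910, 906, 0]) cube([50, 50, 715]);
translate([987, 0, 0]) {
  cube([84, 19, 641]);
  translate([249, 0, 0]) cube([84, 19, 641]);
  translate([84, 0, 0]) cube([165, 19, 84]);
  translate([84, 0, 557]) cube([165, 19, 84]);
}
translate([409, 303, 763]) {
  cube([169, 377, 13]);
  translate([0, 0, 13]) cube([169, 13, 361]);
  translate([0, 364, 13]) cube([169, 13, 361]);
  translate([0, 13, 13]) cube([13, 351, 361]);
  translate([156, 13, 13]) cube([13, 351, 361]);
}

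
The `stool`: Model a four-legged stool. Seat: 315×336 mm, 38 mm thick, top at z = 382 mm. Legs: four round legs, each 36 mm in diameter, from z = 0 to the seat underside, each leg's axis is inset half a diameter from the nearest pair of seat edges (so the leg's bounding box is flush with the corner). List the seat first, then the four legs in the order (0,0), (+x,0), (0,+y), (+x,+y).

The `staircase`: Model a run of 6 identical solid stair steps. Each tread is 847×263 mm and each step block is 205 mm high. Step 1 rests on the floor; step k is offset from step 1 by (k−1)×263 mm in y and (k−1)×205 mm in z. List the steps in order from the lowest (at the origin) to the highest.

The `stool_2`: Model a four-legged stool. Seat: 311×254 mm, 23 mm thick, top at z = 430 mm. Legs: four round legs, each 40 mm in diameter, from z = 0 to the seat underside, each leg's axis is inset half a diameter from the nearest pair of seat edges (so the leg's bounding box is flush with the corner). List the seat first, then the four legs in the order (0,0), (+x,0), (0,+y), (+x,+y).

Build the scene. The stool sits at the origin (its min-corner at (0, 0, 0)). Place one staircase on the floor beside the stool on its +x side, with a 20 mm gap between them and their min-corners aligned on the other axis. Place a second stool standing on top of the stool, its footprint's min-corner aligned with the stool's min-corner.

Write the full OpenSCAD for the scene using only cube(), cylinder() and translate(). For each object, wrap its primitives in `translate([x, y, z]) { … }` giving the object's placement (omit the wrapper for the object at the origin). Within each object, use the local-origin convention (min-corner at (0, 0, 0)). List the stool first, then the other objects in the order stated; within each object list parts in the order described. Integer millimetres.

translate([0, 0, 344]) cube([315, 336, 38]);
translate([18, 18, 0]) cylinder(h = 344, r = 18);
translate([297, 18, 0]) cylinder(h = 344, r = 18);
translate([18, 318, 0]) cylinder(h = 344, r = 18);
translate([297, 318, 0]) cylinder(h = 344, r = 18);
translate([335, 0, 0]) {
  cube([847, 263, 205]);
  translate([0, 263, 205]) cube([847, 263, 205]);
  translate([0, 526, 410]) cube([847, 263, 205]);
  translate([0, 789, 615]) cube([847, 263, 205]);
  translate([0, 1052, 820]) cube([847, 263, 205]);
  translate([0, 1315, 1025]) cube([847, 263, 205]);
}
translate([0, 0, 382]) {
  translate([0, 0, 407]) cube([311, 254, 23]);
  translate([20, 20, 0]) cylinder(h = 407, r = 20);
  translate([291, 20, 0]) cylinder(h = 407, r = 20);
  translate([20, 234, 0]) cylinder(h = 407, r = 20);
  translate([291, 234, 0]) cylinder(h = 407, r = 20);
}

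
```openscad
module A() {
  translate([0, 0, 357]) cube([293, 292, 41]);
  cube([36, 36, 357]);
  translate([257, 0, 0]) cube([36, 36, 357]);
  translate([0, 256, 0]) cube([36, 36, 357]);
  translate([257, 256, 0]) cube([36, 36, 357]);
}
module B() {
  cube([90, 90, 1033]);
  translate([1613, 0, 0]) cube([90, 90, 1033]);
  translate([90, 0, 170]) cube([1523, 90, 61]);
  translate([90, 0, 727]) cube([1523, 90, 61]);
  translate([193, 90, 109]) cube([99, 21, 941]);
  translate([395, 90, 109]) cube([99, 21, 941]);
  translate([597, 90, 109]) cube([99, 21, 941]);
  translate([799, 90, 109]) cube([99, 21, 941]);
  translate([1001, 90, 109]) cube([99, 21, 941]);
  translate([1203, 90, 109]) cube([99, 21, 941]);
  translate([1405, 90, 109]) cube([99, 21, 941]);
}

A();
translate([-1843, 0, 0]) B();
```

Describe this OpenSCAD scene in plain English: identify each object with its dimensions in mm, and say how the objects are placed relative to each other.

A is a four-legged stool. The seat is 293×292 mm, 41 mm thick, top at z = 398 mm. It stands on four square legs, each 36×36 mm in cross-section, from z = 0 to the seat underside, each flush with a corner of the seat.

B is a fence section. Two 90×90 mm posts, 1033 mm tall, stand on the floor with a clear span of 1523 mm between their inner faces. Two horizontal rails of 90×61 mm section span the gap between the posts with their undersides at z = 170 mm and z = 727 mm, flush with the posts' −y face. 7 pickets, each 99 mm wide, 21 mm thick and 941 mm tall, are fixed to the +y face of the rails with their bottoms at z = 109 mm, evenly spaced across the span with equal gaps (rounded down to the nearest mm) at the −x end and between each pair — any rounding remainder accumulates at the +x end.

The fence section is on the floor beside the stool on its −x side.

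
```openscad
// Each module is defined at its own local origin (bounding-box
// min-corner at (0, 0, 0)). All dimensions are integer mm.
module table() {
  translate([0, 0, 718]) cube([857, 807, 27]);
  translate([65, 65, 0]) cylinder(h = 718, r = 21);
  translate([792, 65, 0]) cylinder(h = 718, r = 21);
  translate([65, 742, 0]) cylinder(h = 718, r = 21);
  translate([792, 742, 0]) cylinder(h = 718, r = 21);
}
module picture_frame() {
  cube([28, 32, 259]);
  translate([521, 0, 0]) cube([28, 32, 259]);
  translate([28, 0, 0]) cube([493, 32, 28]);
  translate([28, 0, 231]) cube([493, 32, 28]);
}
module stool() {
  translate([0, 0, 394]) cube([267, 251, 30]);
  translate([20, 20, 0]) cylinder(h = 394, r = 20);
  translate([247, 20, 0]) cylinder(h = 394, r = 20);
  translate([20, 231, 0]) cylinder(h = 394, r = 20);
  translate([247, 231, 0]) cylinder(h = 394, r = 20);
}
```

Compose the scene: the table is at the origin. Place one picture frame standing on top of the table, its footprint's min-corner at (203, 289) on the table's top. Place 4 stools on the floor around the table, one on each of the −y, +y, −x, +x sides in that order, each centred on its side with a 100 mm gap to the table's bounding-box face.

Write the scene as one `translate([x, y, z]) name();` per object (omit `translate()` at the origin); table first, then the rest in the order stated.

table();
translate([203, 289, 745]) picture_frame();
translate([295, -351, 0]) stool();
translate([295, 907, 0]) stool();
translate([-367, 278, 0]) stool();
translate([957, 278, 0]) stool();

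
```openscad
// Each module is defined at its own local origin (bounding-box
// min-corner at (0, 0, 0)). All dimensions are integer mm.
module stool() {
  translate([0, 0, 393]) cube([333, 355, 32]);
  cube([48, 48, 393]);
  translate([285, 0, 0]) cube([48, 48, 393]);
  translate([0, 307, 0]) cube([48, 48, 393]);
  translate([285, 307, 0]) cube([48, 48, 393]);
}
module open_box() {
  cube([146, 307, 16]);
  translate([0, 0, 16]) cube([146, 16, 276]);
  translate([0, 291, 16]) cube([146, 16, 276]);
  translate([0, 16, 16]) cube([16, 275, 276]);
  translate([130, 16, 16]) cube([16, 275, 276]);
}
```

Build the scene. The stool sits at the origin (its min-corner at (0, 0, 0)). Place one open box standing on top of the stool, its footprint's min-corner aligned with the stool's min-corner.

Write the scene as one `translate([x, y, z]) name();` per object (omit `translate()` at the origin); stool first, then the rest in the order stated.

stool();
translate([0, 0, 425]) open_box();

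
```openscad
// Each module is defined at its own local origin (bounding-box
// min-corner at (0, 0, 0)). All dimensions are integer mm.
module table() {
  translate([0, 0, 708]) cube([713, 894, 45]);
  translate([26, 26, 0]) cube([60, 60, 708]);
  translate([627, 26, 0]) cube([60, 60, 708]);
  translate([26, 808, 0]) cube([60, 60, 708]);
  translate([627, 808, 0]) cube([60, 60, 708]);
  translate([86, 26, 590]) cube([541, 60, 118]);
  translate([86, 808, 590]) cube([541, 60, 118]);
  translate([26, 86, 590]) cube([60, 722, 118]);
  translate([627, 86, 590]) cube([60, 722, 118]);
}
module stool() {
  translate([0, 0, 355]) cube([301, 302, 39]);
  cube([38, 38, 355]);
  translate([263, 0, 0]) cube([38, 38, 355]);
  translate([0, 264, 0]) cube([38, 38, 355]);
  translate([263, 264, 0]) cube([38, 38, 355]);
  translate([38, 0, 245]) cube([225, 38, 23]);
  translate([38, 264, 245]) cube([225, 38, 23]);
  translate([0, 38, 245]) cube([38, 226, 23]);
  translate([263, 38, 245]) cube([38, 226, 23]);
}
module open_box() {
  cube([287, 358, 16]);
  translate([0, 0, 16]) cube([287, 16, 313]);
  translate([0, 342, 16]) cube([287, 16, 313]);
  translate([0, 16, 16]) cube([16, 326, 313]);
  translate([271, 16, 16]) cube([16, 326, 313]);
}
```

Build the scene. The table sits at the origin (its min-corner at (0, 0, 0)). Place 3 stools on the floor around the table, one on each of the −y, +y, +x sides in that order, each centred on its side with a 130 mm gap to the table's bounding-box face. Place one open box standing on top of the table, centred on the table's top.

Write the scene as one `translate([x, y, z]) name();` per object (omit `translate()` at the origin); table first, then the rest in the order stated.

table();
translate([206, -432, 0]) stool();
translate([206, 1024, 0]) stool();
translate([843, 296, 0]) stool();
translate([213, 268, 753]) open_box();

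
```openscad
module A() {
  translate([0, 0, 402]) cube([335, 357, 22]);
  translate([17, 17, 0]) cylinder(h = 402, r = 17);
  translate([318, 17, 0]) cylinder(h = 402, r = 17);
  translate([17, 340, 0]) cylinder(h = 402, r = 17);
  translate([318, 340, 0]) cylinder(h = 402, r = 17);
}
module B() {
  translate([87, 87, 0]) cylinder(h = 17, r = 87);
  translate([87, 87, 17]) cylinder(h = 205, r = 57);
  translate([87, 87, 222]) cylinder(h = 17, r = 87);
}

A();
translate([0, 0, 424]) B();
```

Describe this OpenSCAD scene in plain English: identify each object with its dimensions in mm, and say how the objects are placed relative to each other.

A is a four-legged stool. The seat is a 335×357×22 mm slab whose top surface is at z = 424 mm; four round legs, each 34 mm in diameter, run from the floor (z = 0) to the underside of the seat, each leg's axis is inset half a diameter from the nearest pair of seat edges (so the leg's bounding box is flush with the corner).

B is a spool: two coaxial disc flanges of radius 87 mm and thickness 17 mm, joined by a core cylinder of radius 57 mm and height 205 mm. The lower flange rests on z = 0 and the three cylinders share a vertical axis.

The spool is on top of the stool.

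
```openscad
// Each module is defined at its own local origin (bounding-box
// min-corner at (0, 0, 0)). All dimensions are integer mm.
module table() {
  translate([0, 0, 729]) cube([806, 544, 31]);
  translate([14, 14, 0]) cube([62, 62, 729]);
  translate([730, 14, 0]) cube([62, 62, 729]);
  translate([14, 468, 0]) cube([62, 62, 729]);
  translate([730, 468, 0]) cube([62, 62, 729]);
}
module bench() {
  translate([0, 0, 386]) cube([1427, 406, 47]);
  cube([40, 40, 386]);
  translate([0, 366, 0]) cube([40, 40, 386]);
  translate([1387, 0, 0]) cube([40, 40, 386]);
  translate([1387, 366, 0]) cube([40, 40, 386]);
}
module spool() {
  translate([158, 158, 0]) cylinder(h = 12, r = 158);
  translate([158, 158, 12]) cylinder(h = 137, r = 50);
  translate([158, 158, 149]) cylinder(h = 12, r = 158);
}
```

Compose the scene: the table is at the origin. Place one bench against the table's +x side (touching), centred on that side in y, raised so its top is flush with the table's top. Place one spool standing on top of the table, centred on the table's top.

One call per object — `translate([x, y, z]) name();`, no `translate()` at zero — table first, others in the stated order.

table();
translate([806, 69, 327]) bench();
translate([245, 114, 760]) spool();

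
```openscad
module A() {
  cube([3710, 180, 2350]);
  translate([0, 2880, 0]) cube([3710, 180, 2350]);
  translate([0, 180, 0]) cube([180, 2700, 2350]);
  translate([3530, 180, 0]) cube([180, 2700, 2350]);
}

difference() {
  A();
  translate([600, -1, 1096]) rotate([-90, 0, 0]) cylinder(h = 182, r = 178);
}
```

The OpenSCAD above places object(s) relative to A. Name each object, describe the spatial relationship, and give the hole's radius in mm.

The subtracted cylinder has r = 178 mm.

A is a house frame. The house frame has a circular hole through its front wall. The hole's radius is 178 mm.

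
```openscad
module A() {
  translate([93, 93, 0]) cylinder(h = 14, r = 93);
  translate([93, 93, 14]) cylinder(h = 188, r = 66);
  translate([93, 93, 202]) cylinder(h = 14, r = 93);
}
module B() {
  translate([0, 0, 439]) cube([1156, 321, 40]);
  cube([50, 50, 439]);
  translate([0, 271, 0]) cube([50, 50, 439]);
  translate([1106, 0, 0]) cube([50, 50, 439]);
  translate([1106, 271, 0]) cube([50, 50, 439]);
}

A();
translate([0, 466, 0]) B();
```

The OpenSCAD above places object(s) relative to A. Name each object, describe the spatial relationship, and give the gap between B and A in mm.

The bench's nearest face is 280 mm from the spool's +y face.

A is a spool. B is a bench. The bench is on the floor beside the spool on its +y side. The gap between the bench and the spool is 280 mm.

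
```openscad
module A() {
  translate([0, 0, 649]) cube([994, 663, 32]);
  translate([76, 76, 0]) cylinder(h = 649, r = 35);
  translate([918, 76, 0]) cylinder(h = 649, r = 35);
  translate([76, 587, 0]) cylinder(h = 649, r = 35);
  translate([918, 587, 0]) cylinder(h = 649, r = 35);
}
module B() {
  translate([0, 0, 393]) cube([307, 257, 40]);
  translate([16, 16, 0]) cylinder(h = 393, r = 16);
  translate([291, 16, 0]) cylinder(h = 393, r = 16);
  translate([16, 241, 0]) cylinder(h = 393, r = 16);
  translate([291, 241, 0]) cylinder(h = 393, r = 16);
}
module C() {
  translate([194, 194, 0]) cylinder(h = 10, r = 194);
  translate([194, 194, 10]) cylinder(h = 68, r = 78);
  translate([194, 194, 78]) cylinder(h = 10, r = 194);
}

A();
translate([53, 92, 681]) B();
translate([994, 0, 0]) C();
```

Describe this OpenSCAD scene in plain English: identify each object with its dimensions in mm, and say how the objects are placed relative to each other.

A is a table: top 994 mm (x) × 663 mm (y), 32 mm thick, upper face at z = 681 mm, on four round legs of 70 mm diameter, each leg's bounding box inset 41 mm from the nearest pair of top edges, running from z = 0 to the bottom of the top.

B is a simple wooden stool: a rectangular seat 307 mm (x) by 257 mm (y), 40 mm thick, top face at z = 433 mm, on four round legs, each 32 mm in diameter. The legs rest on z = 0, each leg's axis is inset half a diameter from the nearest pair of seat edges (so the leg's bounding box is flush with the corner).

C is a spool: two coaxial disc flanges of radius 194 mm and thickness 10 mm, joined by a core cylinder of radius 78 mm and height 68 mm. The lower flange rests on z = 0 and the three cylinders share a vertical axis.

The stool is on top of the table. The spool is against the table's +x side, with their −y faces flush.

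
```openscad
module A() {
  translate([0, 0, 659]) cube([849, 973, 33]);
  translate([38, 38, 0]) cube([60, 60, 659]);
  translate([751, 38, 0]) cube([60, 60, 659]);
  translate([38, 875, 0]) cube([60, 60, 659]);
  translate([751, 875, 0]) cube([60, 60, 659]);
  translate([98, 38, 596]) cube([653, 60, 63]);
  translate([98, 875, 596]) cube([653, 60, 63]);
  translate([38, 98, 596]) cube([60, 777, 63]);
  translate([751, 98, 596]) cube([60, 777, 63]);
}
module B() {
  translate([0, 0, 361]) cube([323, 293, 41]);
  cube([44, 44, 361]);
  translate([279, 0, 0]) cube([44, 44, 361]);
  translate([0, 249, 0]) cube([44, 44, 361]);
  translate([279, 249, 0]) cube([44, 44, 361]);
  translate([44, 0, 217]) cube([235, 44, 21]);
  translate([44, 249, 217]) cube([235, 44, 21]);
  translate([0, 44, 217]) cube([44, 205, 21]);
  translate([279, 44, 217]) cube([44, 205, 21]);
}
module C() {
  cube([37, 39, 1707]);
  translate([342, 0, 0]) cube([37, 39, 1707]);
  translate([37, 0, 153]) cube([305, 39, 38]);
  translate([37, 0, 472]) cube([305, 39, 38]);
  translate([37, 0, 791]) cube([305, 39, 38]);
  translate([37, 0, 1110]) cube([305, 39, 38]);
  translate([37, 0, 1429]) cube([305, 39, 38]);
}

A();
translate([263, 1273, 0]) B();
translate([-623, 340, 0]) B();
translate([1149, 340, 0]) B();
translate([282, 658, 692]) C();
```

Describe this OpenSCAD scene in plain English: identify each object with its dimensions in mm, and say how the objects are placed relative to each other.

A is a table: top 849 mm (x) × 973 mm (y), 33 mm thick, upper face at z = 692 mm, on four 60×60 mm square legs, each inset 38 mm from the nearest pair of top edges, running from z = 0 to the bottom of the top. Four apron rails, 60 mm thick and 63 mm tall, run between adjacent legs with their top edges flush with the underside of the top and their outer faces flush with the legs' outer faces.

B is a four-legged stool. The seat is 323×293 mm, 41 mm thick, top at z = 402 mm. It stands on four square legs, each 44×44 mm in cross-section, from z = 0 to the seat underside, each flush with a corner of the seat. Four stretchers, 44 mm wide and 21 mm tall, connect adjacent legs with their undersides at z = 217 mm, each running between the inner faces of the legs it joins and aligned with the legs' outer faces on the other axis.

C is a straight ladder. Two 37×39 mm vertical rails, 1707 mm tall, stand 379 mm apart (outside-to-outside) with their front faces coplanar on the −y side. 5 rungs, each 39 mm deep and 38 mm tall, span between the inner faces of the rails, front faces flush with the rails. The lowest rung's underside is at z = 153 mm and rungs are spaced 319 mm apart (underside to underside).

Three stools sit around the table at the +y, −x, +x sides. The ladder is on top of the table.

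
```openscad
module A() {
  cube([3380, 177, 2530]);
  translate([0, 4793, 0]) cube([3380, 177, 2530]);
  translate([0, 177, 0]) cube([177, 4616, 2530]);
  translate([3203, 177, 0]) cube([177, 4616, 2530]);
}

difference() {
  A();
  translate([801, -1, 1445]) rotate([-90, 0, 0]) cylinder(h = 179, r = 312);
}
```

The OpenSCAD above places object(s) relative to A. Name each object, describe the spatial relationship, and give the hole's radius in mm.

The subtracted cylinder has r = 312 mm.

A is a house frame. The house frame has a circular hole through its front wall. The hole's radius is 312 mm.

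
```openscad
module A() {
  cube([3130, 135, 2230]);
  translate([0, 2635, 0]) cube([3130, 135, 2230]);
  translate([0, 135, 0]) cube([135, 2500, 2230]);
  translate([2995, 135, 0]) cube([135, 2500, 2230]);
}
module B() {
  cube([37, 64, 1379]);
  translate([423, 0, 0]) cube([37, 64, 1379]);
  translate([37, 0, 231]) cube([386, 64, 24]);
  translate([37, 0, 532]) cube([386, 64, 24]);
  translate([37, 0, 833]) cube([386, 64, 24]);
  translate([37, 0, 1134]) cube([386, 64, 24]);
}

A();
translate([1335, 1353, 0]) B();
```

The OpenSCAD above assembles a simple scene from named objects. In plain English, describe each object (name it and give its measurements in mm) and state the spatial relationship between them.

A is a box-shaped house frame (walls only): outside footprint 3130×2770 mm, wall height 2230 mm, wall thickness 135 mm. The two y-facing walls run the full x-width; the two x-facing walls fit between the inner faces of the y-facing walls.

B is a straight ladder. Two 37×64 mm vertical rails, 1379 mm tall, stand 460 mm apart (outside-to-outside) with their front faces coplanar on the −y side. 4 rungs, each 64 mm deep and 24 mm tall, span between the inner faces of the rails, front faces flush with the rails. The lowest rung's underside is at z = 231 mm and rungs are spaced 301 mm apart (underside to underside).

The ladder sits inside the house frame, centred.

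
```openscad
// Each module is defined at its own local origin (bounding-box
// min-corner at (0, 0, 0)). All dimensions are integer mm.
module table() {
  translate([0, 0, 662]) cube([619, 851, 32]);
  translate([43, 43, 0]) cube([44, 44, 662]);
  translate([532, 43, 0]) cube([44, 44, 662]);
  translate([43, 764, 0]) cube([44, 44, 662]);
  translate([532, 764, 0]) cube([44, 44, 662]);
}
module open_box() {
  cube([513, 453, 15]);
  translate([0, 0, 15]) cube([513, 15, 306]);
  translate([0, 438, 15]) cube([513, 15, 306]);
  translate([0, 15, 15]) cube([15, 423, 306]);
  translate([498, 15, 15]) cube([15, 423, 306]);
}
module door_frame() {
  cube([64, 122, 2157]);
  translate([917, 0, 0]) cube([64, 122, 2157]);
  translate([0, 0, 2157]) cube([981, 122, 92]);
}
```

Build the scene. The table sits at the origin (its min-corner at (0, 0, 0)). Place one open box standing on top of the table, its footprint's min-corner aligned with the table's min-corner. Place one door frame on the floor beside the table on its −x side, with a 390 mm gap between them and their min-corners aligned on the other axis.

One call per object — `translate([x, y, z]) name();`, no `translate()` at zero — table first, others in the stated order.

table();
translate([0, 0, 694]) open_box();
translate([-1371, 0, 0]) door_frame();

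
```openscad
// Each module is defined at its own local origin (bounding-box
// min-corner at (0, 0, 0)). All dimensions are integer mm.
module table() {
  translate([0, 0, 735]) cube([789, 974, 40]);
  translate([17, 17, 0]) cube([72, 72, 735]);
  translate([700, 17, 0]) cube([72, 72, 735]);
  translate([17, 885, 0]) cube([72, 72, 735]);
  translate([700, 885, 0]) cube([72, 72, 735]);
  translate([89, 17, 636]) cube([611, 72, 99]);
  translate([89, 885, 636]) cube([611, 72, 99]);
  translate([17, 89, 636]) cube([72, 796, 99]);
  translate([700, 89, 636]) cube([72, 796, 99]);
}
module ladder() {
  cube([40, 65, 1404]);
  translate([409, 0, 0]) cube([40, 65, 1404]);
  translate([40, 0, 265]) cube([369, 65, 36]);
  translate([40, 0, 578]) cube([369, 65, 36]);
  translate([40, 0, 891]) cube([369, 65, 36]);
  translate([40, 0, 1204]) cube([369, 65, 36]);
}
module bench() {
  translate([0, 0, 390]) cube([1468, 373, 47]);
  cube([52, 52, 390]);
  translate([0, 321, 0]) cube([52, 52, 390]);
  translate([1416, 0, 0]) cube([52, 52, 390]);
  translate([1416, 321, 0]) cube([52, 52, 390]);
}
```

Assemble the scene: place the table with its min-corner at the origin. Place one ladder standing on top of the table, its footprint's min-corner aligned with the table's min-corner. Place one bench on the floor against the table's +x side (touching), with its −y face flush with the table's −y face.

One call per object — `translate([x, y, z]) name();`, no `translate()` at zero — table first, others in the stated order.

table();
translate([0, 0, 775]) ladder();
translate([789, 0, 0]) bench();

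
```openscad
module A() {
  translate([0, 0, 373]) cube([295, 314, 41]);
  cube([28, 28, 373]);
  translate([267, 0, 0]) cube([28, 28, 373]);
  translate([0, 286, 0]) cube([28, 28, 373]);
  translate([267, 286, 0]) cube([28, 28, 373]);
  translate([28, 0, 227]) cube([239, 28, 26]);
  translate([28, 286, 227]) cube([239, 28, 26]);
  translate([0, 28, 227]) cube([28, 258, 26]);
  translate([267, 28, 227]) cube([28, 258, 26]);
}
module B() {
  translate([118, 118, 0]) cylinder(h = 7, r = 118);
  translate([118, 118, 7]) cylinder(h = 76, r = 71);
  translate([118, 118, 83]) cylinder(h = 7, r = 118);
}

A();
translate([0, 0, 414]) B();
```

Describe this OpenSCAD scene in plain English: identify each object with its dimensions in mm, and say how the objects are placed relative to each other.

A is a simple wooden stool: a rectangular seat 295 mm (x) by 314 mm (y), 41 mm thick, top face at z = 414 mm, on four square legs, each 28×28 mm in cross-section. The legs rest on z = 0, each flush with a corner of the seat. Four stretchers, 28 mm wide and 26 mm tall, connect adjacent legs with their undersides at z = 227 mm, each running between the inner faces of the legs it joins and aligned with the legs' outer faces on the other axis.

B is a spool: two coaxial disc flanges of radius 118 mm and thickness 7 mm, joined by a core cylinder of radius 71 mm and height 76 mm. The lower flange rests on z = 0 and the three cylinders share a vertical axis.

The spool is on top of the stool.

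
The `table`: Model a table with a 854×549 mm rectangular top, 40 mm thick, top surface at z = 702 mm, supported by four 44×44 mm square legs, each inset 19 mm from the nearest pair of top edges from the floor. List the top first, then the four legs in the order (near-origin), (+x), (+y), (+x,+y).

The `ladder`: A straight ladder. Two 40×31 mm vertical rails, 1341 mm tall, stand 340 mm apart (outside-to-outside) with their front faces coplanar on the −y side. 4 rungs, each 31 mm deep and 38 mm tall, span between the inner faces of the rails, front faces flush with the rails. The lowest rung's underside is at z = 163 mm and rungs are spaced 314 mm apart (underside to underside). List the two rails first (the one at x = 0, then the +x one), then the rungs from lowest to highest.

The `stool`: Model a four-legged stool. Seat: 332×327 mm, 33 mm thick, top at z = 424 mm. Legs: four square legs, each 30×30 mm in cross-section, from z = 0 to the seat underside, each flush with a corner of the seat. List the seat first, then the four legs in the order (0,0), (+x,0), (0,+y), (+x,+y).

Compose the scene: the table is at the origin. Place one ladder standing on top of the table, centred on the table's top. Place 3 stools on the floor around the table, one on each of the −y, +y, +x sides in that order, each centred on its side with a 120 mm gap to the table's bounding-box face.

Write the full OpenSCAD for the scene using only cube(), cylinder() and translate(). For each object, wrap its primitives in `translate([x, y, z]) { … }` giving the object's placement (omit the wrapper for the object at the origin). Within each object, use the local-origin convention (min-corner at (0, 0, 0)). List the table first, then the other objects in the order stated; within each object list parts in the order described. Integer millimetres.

translate([0, 0, 662]) cube([854, 549, 40]);
translate([19, 19, 0]) cube([44, 44, 662]);
translate([791, 19, 0]) cube([44, 44, 662]);
translate([19, 486, 0]) cube([44, 44, 662]);
translate([791, 486, 0]) cube([44, 44, 662]);
translate([257, 259, 702]) {
  cube([40, 31, 1341]);
  translate([300, 0, 0]) cube([40, 31, 1341]);
  translate([40, 0, 163]) cube([260, 31, 38]);
  translate([40, 0, 477]) cube([260, 31, 38]);
  translate([40, 0, 791]) cube([260, 31, 38]);
  translate([40, 0, 1105]) cube([260, 31, 38]);
}
translate([261, -447, 0]) {
  translate([0, 0, 391]) cube([332, 327, 33]);
  cube([30, 30, 391]);
  translate([302, 0, 0]) cube([30, 30, 391]);
  translate([0, 297, 0]) cube([30, 30, 391]);
  translate([302, 297, 0]) cube([30, 30, 391]);
}
translate([261, 669, 0]) {
  translate([0, 0, 391]) cube([332, 327, 33]);
  cube([30, 30, 391]);
  translate([302, 0, 0]) cube([30, 30, 391]);
  translate([0, 297, 0]) cube([30, 30, 391]);
  translate([302, 297, 0]) cube([30, 30, 391]);
}
translate([974, 111, 0]) {
  translate([0, 0, 391]) cube([332, 327, 33]);
  cube([30, 30, 391]);
  translate([302, 0, 0]) cube([30, 30, 391]);
  translate([0, 297, 0]) cube([30, 30, 391]);
  translate([302, 297, 0]) cube([30, 30, 391]);
}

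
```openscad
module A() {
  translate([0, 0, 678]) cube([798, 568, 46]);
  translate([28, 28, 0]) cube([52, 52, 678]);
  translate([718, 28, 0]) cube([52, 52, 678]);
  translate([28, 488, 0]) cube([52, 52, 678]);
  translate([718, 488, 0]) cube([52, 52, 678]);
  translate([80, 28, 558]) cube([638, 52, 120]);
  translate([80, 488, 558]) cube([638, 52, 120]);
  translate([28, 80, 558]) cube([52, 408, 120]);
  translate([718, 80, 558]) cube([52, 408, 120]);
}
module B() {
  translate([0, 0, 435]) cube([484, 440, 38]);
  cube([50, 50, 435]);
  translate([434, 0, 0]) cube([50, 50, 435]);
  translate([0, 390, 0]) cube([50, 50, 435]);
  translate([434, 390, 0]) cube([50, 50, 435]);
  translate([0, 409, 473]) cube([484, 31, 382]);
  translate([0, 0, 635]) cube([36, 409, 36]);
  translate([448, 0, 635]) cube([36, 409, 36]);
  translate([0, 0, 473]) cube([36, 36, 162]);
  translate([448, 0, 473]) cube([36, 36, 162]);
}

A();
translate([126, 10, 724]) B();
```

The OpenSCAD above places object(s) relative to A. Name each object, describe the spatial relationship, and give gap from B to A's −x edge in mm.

A is a table. B is a chair. The chair is on top of the table. The gap from the chair to the table's −x edge is 126 mm.

The chair's min-x is at 126; the table's min-x is 0; gap = 126 mm.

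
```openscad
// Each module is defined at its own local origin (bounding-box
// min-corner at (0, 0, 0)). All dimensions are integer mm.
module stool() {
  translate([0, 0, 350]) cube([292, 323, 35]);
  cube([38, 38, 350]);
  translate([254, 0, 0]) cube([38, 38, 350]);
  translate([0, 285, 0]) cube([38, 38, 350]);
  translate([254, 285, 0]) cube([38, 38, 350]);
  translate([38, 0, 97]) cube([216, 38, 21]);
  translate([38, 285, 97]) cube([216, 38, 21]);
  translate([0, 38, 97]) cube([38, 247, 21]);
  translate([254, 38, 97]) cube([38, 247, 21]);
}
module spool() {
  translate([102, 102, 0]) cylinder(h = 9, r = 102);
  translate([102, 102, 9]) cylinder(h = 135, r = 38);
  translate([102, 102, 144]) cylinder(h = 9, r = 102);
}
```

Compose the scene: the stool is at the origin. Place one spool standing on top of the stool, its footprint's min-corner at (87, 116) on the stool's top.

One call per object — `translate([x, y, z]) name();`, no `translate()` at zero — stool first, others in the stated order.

stool();
translate([87, 116, 385]) spool();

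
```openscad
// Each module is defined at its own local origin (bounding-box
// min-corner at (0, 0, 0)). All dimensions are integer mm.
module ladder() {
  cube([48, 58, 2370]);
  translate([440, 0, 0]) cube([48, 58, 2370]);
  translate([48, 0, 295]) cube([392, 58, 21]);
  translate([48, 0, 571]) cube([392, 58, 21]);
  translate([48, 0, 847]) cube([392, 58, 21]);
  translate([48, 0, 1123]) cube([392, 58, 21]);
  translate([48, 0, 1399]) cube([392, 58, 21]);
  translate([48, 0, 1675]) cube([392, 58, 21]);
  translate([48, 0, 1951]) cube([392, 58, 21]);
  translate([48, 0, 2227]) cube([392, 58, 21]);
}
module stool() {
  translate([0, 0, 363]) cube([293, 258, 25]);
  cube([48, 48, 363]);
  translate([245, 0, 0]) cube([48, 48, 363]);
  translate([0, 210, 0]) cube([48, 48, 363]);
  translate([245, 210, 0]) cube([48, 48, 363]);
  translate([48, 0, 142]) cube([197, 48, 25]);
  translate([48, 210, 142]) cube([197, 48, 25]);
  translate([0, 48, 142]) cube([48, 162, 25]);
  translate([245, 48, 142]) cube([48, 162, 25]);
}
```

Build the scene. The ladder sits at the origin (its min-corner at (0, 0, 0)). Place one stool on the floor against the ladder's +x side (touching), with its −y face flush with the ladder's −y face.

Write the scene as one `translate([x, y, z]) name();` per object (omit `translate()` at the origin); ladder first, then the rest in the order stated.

ladder();
translate([488, 0, 0]) stool();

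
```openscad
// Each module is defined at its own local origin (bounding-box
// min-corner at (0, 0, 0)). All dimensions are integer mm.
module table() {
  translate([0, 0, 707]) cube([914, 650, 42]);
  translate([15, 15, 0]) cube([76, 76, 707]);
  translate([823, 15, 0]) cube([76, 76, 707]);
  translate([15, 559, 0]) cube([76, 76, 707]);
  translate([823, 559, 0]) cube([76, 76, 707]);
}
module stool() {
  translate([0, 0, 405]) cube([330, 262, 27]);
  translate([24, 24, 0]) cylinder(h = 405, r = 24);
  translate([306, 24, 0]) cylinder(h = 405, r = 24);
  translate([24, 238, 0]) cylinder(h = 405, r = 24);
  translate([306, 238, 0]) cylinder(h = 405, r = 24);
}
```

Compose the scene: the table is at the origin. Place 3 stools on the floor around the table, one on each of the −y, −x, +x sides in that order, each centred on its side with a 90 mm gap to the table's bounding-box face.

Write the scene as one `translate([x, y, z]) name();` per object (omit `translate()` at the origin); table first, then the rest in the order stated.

table();
translate([292, -352, 0]) stool();
translate([-420, 194, 0]) stool();
translate([1004, 194, 0]) stool();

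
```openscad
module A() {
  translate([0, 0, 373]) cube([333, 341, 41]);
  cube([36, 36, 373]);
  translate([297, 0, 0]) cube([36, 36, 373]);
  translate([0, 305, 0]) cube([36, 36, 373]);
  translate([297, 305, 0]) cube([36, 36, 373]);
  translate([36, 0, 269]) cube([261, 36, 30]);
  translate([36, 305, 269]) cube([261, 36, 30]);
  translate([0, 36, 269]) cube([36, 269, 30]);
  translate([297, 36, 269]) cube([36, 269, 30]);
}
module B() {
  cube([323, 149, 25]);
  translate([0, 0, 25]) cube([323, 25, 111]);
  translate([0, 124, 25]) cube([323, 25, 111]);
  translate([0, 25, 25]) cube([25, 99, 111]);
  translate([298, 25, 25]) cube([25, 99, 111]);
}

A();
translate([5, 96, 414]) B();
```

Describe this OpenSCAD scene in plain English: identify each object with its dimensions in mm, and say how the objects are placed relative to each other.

A is a simple wooden stool: a rectangular seat 333 mm (x) by 341 mm (y), 41 mm thick, top face at z = 414 mm, on four square legs, each 36×36 mm in cross-section. The legs rest on z = 0, each flush with a corner of the seat. Four stretchers, 36 mm wide and 30 mm tall, connect adjacent legs with their undersides at z = 269 mm, each running between the inner faces of the legs it joins and aligned with the legs' outer faces on the other axis.

B is an open-topped rectangular box: outside dimensions 323×149×136 mm, with a uniform wall and base thickness of 25 mm. The base is a full 323×149 slab on the floor; four walls sit on top of the base. The front and back walls (the −y and +y sides) span the full width; the two side walls fit between them.

The open box is on top of the stool, centred.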